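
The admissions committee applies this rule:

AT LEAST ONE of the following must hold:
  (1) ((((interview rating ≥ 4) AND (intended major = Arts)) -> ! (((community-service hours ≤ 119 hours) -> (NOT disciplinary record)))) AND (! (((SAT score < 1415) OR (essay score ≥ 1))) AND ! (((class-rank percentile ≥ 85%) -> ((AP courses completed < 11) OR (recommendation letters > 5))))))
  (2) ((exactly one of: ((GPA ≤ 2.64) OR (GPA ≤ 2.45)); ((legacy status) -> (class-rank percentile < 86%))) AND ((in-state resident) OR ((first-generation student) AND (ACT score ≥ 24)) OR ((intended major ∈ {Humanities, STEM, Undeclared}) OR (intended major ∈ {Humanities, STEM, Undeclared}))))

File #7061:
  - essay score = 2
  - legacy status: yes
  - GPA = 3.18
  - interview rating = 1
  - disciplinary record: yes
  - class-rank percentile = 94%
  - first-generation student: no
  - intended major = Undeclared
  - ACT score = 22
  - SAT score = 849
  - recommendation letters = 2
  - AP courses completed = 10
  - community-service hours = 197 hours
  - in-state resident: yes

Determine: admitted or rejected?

Atomic conditions:
  interview rating ≥ 4: 1 ≥ 4 is false
  intended major = Arts: Undeclared == Arts is false
  community-service hours ≤ 119 hours: 197 ≤ 119 is false
  NOT disciplinary record: yes → false
  SAT score < 1415: 849 < 1415 is true
  essay score ≥ 1: 2 ≥ 1 is true
  class-rank percentile ≥ 85%: 94 ≥ 85 is true
  AP courses completed < 11: 10 < 11 is true
  recommendation letters > 5: 2 > 5 is false
  GPA ≤ 2.64: 3.18 ≤ 2.64 is false
  GPA ≤ 2.45: 3.18 ≤ 2.45 is false
  legacy status: yes → true
  class-rank percentile < 86%: 94 < 86 is false
  in-state resident: yes → true
  first-generation student: no → false
  ACT score ≥ 24: 22 ≥ 24 is false
  intended major ∈ {Humanities, STEM, Undeclared}: Undeclared is in the set → true
Combine:
[1.1.1] false AND false = false
[1.1.2.1] false → false (antecedent false ⇒ implication holds) = true
[1.1.2] NOT true = false
[1.1] false → false (antecedent false ⇒ implication holds) = true
[1.2.1.1] true OR true = true
[1.2.1] NOT true = false
[1.2.2.1.2] true OR false = true
[1.2.2.1] true → true = true
[1.2.2] NOT true = false
[1.2] false AND false = false
[1] true AND false = false
[2.1.1] false OR false = false
[2.1.2] true → false = false
[2.1] exactly-one(false, false) = false
[2.2.2] false AND false = false
[2.2.3] true OR true = true
[2.2] true OR false OR true = true
[2] false AND true = false
[root] false OR false = false
Overall: false → rejected

Rejected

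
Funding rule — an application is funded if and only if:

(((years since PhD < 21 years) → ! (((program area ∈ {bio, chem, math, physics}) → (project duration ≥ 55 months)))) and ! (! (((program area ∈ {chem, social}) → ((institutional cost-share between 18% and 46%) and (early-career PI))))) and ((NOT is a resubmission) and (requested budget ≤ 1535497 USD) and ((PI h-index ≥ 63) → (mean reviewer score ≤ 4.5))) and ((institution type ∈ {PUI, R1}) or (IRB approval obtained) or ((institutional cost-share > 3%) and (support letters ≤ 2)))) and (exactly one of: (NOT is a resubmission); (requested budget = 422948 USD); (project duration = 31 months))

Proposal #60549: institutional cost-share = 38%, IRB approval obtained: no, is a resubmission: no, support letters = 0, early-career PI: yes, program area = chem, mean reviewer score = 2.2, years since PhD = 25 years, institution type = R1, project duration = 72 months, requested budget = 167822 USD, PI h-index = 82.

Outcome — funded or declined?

Atomic conditions:
  years since PhD < 21 years: 25 < 21 is false
  program area ∈ {bio, chem, math, physics}: chem is in the set → true
  project duration ≥ 55 months: 72 ≥ 55 is true
  program area ∈ {chem, social}: chem is in the set → true
  institutional cost-share between 18% and 46%: 38 in [18, 46] is true
  early-career PI: yes → true
  NOT is a resubmission: no → true
  requested budget ≤ 1535497 USD: 167822 ≤ 1535497 is true
  PI h-index ≥ 63: 82 ≥ 63 is true
  mean reviewer score ≤ 4.5: 2.2 ≤ 4.5 is true
  institution type ∈ {PUI, R1}: R1 is in the set → true
  IRB approval obtained: no → false
  institutional cost-share > 3%: 38 > 3 is true
  support letters ≤ 2: 0 ≤ 2 is true
  requested budget = 422948 USD: 167822 == 422948 is false
  project duration = 31 months: 72 == 31 is false
Combine:
[1.1.2.1] true → true = true
[1.1.2] NOT true = false
[1.1] false → false (antecedent false ⇒ implication holds) = true
[1.2.1.1.2] true AND true = true
[1.2.1.1] true → true = true
[1.2.1] NOT true = false
[1.2] NOT false = true
[1.3.3] true → true = true
[1.3] true AND true AND true = true
[1.4.3] true AND true = true
[1.4] true OR false OR true = true
[1] true AND true AND true AND true = true
[2] exactly-one(true, false, false) = true
[root] true AND true = true
Overall: true → funded

Funded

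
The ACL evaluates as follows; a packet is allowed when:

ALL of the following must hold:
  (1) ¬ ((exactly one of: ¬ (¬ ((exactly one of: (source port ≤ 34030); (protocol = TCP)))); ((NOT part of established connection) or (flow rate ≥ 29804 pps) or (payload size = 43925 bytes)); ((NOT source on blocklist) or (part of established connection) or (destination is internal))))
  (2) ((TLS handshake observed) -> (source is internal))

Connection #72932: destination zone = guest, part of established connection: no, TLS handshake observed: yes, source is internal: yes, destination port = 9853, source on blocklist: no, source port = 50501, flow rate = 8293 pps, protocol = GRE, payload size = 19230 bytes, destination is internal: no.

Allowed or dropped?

Allowed

Atomic conditions:
  source port ≤ 34030: 50501 ≤ 34030 is false
  protocol = TCP: GRE == TCP is false
  NOT part of established connection: no → true
  flow rate ≥ 29804 pps: 8293 ≥ 29804 is false
  payload size = 43925 bytes: 19230 == 43925 is false
  NOT source on blocklist: no → true
  part of established connection: no → false
  destination is internal: no → false
  TLS handshake observed: yes → true
  source is internal: yes → true
Combine:
[1.1.1.1.1] exactly-one(false, false) = false
[1.1.1.1] NOT false = true
[1.1.1] NOT true = false
[1.1.2] true OR false OR false = true
[1.1.3] true OR false OR false = true
[1.1] exactly-one(false, true, true) = false
[1] NOT false = true
[2] true → true = true
[root] true AND true = true
Overall: true → allowed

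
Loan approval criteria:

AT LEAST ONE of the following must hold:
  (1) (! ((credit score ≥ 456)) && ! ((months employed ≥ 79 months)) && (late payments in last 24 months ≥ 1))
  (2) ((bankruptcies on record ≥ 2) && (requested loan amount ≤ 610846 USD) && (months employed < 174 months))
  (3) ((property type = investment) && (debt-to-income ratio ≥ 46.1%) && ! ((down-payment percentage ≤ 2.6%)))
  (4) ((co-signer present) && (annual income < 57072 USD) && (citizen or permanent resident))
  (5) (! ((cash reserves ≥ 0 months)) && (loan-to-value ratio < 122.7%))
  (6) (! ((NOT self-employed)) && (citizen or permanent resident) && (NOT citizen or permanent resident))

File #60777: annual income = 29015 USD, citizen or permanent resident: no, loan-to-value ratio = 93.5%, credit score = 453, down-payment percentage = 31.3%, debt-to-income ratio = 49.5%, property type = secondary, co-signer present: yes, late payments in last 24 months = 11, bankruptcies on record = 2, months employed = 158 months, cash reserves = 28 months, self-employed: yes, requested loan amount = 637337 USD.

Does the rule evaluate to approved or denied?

Denied

Atomic conditions:
  credit score ≥ 456: 453 ≥ 456 is false
  months employed ≥ 79 months: 158 ≥ 79 is true
  late payments in last 24 months ≥ 1: 11 ≥ 1 is true
  bankruptcies on record ≥ 2: 2 ≥ 2 is true
  requested loan amount ≤ 610846 USD: 637337 ≤ 610846 is false
  months employed < 174 months: 158 < 174 is true
  property type = investment: secondary == investment is false
  debt-to-income ratio ≥ 46.1%: 49.5 ≥ 46.1 is true
  down-payment percentage ≤ 2.6%: 31.3 ≤ 2.6 is false
  co-signer present: yes → true
  annual income < 57072 USD: 29015 < 57072 is true
  citizen or permanent resident: no → false
  cash reserves ≥ 0 months: 28 ≥ 0 is true
  loan-to-value ratio < 122.7%: 93.5 < 122.7 is true
  NOT self-employed: yes → false
  NOT citizen or permanent resident: no → true
Combine:
[1.1] NOT false = true
[1.2] NOT true = false
[1] true AND false AND true = false
[2] true AND false AND true = false
[3.3] NOT false = true
[3] false AND true AND true = false
[4] true AND true AND false = false
[5.1] NOT true = false
[5] false AND true = false
[6.1] NOT false = true
[6] true AND false AND true = false
[root] false OR false OR false OR false OR false OR false = false
Overall: false → denied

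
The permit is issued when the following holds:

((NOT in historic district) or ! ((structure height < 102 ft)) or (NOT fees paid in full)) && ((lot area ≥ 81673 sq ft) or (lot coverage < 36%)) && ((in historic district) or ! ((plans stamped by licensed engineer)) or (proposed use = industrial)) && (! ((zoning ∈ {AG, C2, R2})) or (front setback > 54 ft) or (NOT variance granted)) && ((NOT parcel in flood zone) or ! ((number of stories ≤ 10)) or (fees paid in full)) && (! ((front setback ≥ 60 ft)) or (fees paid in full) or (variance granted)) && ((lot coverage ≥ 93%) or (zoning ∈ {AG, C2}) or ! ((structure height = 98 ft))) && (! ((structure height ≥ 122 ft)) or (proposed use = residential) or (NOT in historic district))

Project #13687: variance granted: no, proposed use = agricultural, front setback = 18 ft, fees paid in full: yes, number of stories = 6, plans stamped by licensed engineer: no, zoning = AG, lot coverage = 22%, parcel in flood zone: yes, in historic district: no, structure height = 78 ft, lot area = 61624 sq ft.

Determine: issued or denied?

Issued

Atomic conditions:
  NOT in historic district: no → true
  structure height < 102 ft: 78 < 102 is true
  NOT fees paid in full: yes → false
  lot area ≥ 81673 sq ft: 61624 ≥ 81673 is false
  lot coverage < 36%: 22 < 36 is true
  in historic district: no → false
  plans stamped by licensed engineer: no → false
  proposed use = industrial: agricultural == industrial is false
  zoning ∈ {AG, C2, R2}: AG is in the set → true
  front setback > 54 ft: 18 > 54 is false
  NOT variance granted: no → true
  NOT parcel in flood zone: yes → false
  number of stories ≤ 10: 6 ≤ 10 is true
  fees paid in full: yes → true
  front setback ≥ 60 ft: 18 ≥ 60 is false
  variance granted: no → false
  lot coverage ≥ 93%: 22 ≥ 93 is false
  zoning ∈ {AG, C2}: AG is in the set → true
  structure height = 98 ft: 78 == 98 is false
  structure height ≥ 122 ft: 78 ≥ 122 is false
  proposed use = residential: agricultural == residential is false
Combine:
[1.2] NOT true = false
[1] true OR false OR false = true
[2] false OR true = true
[3.2] NOT false = true
[3] false OR true OR false = true
[4.1] NOT true = false
[4] false OR false OR true = true
[5.2] NOT true = false
[5] false OR false OR true = true
[6.1] NOT false = true
[6] true OR true OR false = true
[7.3] NOT false = true
[7] false OR true OR true = true
[8.1] NOT false = true
[8] true OR false OR true = true
[root] true AND true AND true AND true AND true AND true AND true AND true = true
Overall: true → issued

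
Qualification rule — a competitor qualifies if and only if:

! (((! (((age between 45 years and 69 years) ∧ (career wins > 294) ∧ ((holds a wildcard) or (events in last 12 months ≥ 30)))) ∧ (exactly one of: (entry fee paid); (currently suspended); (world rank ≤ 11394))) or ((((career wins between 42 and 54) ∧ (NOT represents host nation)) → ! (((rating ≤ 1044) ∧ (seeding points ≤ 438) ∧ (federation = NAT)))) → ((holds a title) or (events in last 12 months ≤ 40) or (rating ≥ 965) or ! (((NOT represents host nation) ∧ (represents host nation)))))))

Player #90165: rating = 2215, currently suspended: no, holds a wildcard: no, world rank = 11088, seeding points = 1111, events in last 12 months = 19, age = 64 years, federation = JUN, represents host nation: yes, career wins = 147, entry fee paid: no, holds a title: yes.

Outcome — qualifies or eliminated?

Eliminated

Atomic conditions:
  age between 45 years and 69 years: 64 in [45, 69] is true
  career wins > 294: 147 > 294 is false
  holds a wildcard: no → false
  events in last 12 months ≥ 30: 19 ≥ 30 is false
  entry fee paid: no → false
  currently suspended: no → false
  world rank ≤ 11394: 11088 ≤ 11394 is true
  career wins between 42 and 54: 147 in [42, 54] is false
  NOT represents host nation: yes → false
  rating ≤ 1044: 2215 ≤ 1044 is false
  seeding points ≤ 438: 1111 ≤ 438 is false
  federation = NAT: JUN == NAT is false
  holds a title: yes → true
  events in last 12 months ≤ 40: 19 ≤ 40 is true
  rating ≥ 965: 2215 ≥ 965 is true
  represents host nation: yes → true
Combine:
[1.1.1.1.3] false OR false = false
[1.1.1.1] true AND false AND false = false
[1.1.1] NOT false = true
[1.1.2] exactly-one(false, false, true) = true
[1.1] true AND true = true
[1.2.1.1] false AND false = false
[1.2.1.2.1] false AND false AND false = false
[1.2.1.2] NOT false = true
[1.2.1] false → true (antecedent false ⇒ implication holds) = true
[1.2.2.4.1] false AND true = false
[1.2.2.4] NOT false = true
[1.2.2] true OR true OR true OR true = true
[1.2] true → true = true
[1] true OR true = true
[root] NOT true = false
Overall: false → eliminated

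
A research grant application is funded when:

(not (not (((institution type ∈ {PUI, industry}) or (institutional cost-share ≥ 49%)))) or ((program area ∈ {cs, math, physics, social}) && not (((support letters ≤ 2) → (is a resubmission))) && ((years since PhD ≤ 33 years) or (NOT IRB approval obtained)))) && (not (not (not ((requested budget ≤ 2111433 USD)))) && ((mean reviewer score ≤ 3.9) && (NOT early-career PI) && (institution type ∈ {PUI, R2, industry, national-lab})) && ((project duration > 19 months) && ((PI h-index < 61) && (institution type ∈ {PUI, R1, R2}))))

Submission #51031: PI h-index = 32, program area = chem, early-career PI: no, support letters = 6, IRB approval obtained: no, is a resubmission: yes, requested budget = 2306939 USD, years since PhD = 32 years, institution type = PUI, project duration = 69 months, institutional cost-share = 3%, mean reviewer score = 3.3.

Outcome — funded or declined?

Funded

Atomic conditions:
  institution type ∈ {PUI, industry}: PUI is in the set → true
  institutional cost-share ≥ 49%: 3 ≥ 49 is false
  program area ∈ {cs, math, physics, social}: chem is not in the set → false
  support letters ≤ 2: 6 ≤ 2 is false
  is a resubmission: yes → true
  years since PhD ≤ 33 years: 32 ≤ 33 is true
  NOT IRB approval obtained: no → true
  requested budget ≤ 2111433 USD: 2306939 ≤ 2111433 is false
  mean reviewer score ≤ 3.9: 3.3 ≤ 3.9 is true
  NOT early-career PI: no → true
  institution type ∈ {PUI, R2, industry, national-lab}: PUI is in the set → true
  project duration > 19 months: 69 > 19 is true
  PI h-index < 61: 32 < 61 is true
  institution type ∈ {PUI, R1, R2}: PUI is in the set → true
Combine:
[1.1.1.1] true OR false = true
[1.1.1] NOT true = false
[1.1] NOT false = true
[1.2.2.1] false → true (antecedent false ⇒ implication holds) = true
[1.2.2] NOT true = false
[1.2.3] true OR true = true
[1.2] false AND false AND true = false
[1] true OR false = true
[2.1.1.1] NOT false = true
[2.1.1] NOT true = false
[2.1] NOT false = true
[2.2] true AND true AND true = true
[2.3.2] true AND true = true
[2.3] true AND true = true
[2] true AND true AND true = true
[root] true AND true = true
Overall: true → funded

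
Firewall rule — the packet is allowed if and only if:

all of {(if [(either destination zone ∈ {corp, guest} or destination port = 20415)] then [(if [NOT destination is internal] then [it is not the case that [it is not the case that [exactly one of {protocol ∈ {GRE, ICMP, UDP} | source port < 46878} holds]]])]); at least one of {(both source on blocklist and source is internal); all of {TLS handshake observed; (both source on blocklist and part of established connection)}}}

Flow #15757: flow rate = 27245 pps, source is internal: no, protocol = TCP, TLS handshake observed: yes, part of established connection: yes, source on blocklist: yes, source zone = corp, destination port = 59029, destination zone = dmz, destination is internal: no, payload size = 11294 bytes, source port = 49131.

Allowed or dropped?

Atomic conditions:
  destination zone ∈ {corp, guest}: dmz is not in the set → false
  destination port = 20415: 59029 == 20415 is false
  NOT destination is internal: no → true
  protocol ∈ {GRE, ICMP, UDP}: TCP is not in the set → false
  source port < 46878: 49131 < 46878 is false
  source on blocklist: yes → true
  source is internal: no → false
  TLS handshake observed: yes → true
  part of established connection: yes → true
Combine:
[1.1] false OR false = false
[1.2.2.1.1] exactly-one(false, false) = false
[1.2.2.1] NOT false = true
[1.2.2] NOT true = false
[1.2] true → false = false
[1] false → false (antecedent false ⇒ implication holds) = true
[2.1] true AND false = false
[2.2.2] true AND true = true
[2.2] true AND true = true
[2] false OR true = true
[root] true AND true = true
Overall: true → allowed

Allowed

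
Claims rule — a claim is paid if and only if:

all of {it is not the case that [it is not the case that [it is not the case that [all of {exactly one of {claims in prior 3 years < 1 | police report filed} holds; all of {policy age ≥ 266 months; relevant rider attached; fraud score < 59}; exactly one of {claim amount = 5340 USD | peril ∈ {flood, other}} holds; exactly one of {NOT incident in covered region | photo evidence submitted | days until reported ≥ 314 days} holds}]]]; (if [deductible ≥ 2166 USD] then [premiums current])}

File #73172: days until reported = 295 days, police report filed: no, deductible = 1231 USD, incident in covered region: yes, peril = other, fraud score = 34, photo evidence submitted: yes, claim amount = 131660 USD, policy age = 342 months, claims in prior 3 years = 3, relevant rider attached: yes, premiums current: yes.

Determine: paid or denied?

Paid

Atomic conditions:
  claims in prior 3 years < 1: 3 < 1 is false
  police report filed: no → false
  policy age ≥ 266 months: 342 ≥ 266 is true
  relevant rider attached: yes → true
  fraud score < 59: 34 < 59 is true
  claim amount = 5340 USD: 131660 == 5340 is false
  peril ∈ {flood, other}: other is in the set → true
  NOT incident in covered region: yes → false
  photo evidence submitted: yes → true
  days until reported ≥ 314 days: 295 ≥ 314 is false
  deductible ≥ 2166 USD: 1231 ≥ 2166 is false
  premiums current: yes → true
Combine:
[1.1.1.1.1] exactly-one(false, false) = false
[1.1.1.1.2] true AND true AND true = true
[1.1.1.1.3] exactly-one(false, true) = true
[1.1.1.1.4] exactly-one(false, true, false) = true
[1.1.1.1] false AND true AND true AND true = false
[1.1.1] NOT false = true
[1.1] NOT true = false
[1] NOT false = true
[2] false → true (antecedent false ⇒ implication holds) = true
[root] true AND true = true
Overall: true → paid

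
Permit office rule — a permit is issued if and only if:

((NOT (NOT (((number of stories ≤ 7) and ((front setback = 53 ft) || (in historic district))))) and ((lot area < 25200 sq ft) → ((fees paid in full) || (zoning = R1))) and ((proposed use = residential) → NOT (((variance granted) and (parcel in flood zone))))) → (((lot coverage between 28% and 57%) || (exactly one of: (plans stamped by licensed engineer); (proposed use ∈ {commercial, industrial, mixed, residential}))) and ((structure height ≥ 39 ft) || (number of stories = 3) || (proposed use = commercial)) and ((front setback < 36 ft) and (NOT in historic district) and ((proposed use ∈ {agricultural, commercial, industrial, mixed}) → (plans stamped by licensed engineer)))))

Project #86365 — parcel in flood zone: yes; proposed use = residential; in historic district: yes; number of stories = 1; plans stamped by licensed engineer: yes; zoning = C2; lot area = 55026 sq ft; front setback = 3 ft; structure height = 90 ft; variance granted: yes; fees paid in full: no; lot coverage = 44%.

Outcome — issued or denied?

Atomic conditions:
  number of stories ≤ 7: 1 ≤ 7 is true
  front setback = 53 ft: 3 == 53 is false
  in historic district: yes → true
  lot area < 25200 sq ft: 55026 < 25200 is false
  fees paid in full: no → false
  zoning = R1: C2 == R1 is false
  proposed use = residential: residential == residential is true
  variance granted: yes → true
  parcel in flood zone: yes → true
  lot coverage between 28% and 57%: 44 in [28, 57] is true
  plans stamped by licensed engineer: yes → true
  proposed use ∈ {commercial, industrial, mixed, residential}: residential is in the set → true
  structure height ≥ 39 ft: 90 ≥ 39 is true
  number of stories = 3: 1 == 3 is false
  proposed use = commercial: residential == commercial is false
  front setback < 36 ft: 3 < 36 is true
  NOT in historic district: yes → false
  proposed use ∈ {agricultural, commercial, industrial, mixed}: residential is not in the set → false
Combine:
[1.1.1.1.2] false OR true = true
[1.1.1.1] true AND true = true
[1.1.1] NOT true = false
[1.1] NOT false = true
[1.2.2] false OR false = false
[1.2] false → false (antecedent false ⇒ implication holds) = true
[1.3.2.1] true AND true = true
[1.3.2] NOT true = false
[1.3] true → false = false
[1] true AND true AND false = false
[2.1.2] exactly-one(true, true) = false
[2.1] true OR false = true
[2.2] true OR false OR false = true
[2.3.3] false → true (antecedent false ⇒ implication holds) = true
[2.3] true AND false AND true = false
[2] true AND true AND false = false
[root] false → false (antecedent false ⇒ implication holds) = true
Overall: true → issued

Issued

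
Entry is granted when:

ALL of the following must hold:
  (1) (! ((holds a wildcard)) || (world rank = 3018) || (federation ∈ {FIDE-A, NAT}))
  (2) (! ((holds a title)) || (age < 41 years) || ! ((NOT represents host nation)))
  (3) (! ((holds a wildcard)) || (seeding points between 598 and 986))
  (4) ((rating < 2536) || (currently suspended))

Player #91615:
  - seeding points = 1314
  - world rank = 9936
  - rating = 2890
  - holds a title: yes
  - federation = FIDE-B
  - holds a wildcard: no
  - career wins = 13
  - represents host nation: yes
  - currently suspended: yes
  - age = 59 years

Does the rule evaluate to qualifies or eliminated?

Qualifies

Atomic conditions:
  holds a wildcard: no → false
  world rank = 3018: 9936 == 3018 is false
  federation ∈ {FIDE-A, NAT}: FIDE-B is not in the set → false
  holds a title: yes → true
  age < 41 years: 59 < 41 is false
  NOT represents host nation: yes → false
  seeding points between 598 and 986: 1314 in [598, 986] is false
  rating < 2536: 2890 < 2536 is false
  currently suspended: yes → true
Combine:
[1.1] NOT false = true
[1] true OR false OR false = true
[2.1] NOT true = false
[2.3] NOT false = true
[2] false OR false OR true = true
[3.1] NOT false = true
[3] true OR false = true
[4] false OR true = true
[root] true AND true AND true AND true = true
Overall: true → qualifies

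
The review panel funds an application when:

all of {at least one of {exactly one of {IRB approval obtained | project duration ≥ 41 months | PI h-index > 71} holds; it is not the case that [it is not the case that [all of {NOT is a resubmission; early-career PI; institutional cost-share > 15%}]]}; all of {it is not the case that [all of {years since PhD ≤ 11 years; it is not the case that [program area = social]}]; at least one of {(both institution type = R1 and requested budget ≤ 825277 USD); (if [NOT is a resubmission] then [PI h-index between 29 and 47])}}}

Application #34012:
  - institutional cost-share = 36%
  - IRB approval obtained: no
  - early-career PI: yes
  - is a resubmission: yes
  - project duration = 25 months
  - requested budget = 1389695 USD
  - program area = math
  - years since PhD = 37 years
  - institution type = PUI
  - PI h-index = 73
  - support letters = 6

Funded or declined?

Funded

Atomic conditions:
  IRB approval obtained: no → false
  project duration ≥ 41 months: 25 ≥ 41 is false
  PI h-index > 71: 73 > 71 is true
  NOT is a resubmission: yes → false
  early-career PI: yes → true
  institutional cost-share > 15%: 36 > 15 is true
  years since PhD ≤ 11 years: 37 ≤ 11 is false
  program area = social: math == social is false
  institution type = R1: PUI == R1 is false
  requested budget ≤ 825277 USD: 1389695 ≤ 825277 is false
  PI h-index between 29 and 47: 73 in [29, 47] is false
Combine:
[1.1] exactly-one(false, false, true) = true
[1.2.1.1] false AND true AND true = false
[1.2.1] NOT false = true
[1.2] NOT true = false
[1] true OR false = true
[2.1.1.2] NOT false = true
[2.1.1] false AND true = false
[2.1] NOT false = true
[2.2.1] false AND false = false
[2.2.2] false → false (antecedent false ⇒ implication holds) = true
[2.2] false OR true = true
[2] true AND true = true
[root] true AND true = true
Overall: true → funded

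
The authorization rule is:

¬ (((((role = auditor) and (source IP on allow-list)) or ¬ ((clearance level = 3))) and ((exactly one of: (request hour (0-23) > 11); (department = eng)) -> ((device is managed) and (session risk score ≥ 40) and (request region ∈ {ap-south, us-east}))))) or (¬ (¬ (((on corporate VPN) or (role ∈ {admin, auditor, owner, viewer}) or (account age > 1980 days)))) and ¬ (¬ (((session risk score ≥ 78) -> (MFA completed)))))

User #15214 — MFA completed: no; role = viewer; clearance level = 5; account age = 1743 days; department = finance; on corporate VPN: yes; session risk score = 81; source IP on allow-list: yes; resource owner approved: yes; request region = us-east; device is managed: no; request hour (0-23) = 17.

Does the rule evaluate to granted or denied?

Granted

Atomic conditions:
  role = auditor: viewer == auditor is false
  source IP on allow-list: yes → true
  clearance level = 3: 5 == 3 is false
  request hour (0-23) > 11: 17 > 11 is true
  department = eng: finance == eng is false
  device is managed: no → false
  session risk score ≥ 40: 81 ≥ 40 is true
  request region ∈ {ap-south, us-east}: us-east is in the set → true
  on corporate VPN: yes → true
  role ∈ {admin, auditor, owner, viewer}: viewer is in the set → true
  account age > 1980 days: 1743 > 1980 is false
  session risk score ≥ 78: 81 ≥ 78 is true
  MFA completed: no → false
Combine:
[1.1.1.1] false AND true = false
[1.1.1.2] NOT false = true
[1.1.1] false OR true = true
[1.1.2.1] exactly-one(true, false) = true
[1.1.2.2] false AND true AND true = false
[1.1.2] true → false = false
[1.1] true AND false = false
[1] NOT false = true
[2.1.1.1] true OR true OR false = true
[2.1.1] NOT true = false
[2.1] NOT false = true
[2.2.1.1] true → false = false
[2.2.1] NOT false = true
[2.2] NOT true = false
[2] true AND false = false
[root] true OR false = true
Overall: true → granted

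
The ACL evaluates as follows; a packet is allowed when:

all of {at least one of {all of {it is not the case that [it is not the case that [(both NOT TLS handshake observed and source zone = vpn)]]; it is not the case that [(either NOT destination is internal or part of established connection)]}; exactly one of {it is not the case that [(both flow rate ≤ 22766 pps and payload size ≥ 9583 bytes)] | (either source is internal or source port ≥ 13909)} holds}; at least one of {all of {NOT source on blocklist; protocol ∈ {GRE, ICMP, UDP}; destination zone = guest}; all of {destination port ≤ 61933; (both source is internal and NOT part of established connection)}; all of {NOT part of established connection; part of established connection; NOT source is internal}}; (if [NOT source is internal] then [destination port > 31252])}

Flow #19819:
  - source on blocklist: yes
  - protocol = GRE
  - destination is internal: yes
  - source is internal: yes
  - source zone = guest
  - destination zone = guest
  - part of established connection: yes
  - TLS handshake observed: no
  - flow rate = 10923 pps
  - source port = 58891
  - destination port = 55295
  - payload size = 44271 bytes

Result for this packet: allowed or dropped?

Atomic conditions:
  NOT TLS handshake observed: no → true
  source zone = vpn: guest == vpn is false
  NOT destination is internal: yes → false
  part of established connection: yes → true
  flow rate ≤ 22766 pps: 10923 ≤ 22766 is true
  payload size ≥ 9583 bytes: 44271 ≥ 9583 is true
  source is internal: yes → true
  source port ≥ 13909: 58891 ≥ 13909 is true
  NOT source on blocklist: yes → false
  protocol ∈ {GRE, ICMP, UDP}: GRE is in the set → true
  destination zone = guest: guest == guest is true
  destination port ≤ 61933: 55295 ≤ 61933 is true
  NOT part of established connection: yes → false
  NOT source is internal: yes → false
  destination port > 31252: 55295 > 31252 is true
Combine:
[1.1.1.1.1] true AND false = false
[1.1.1.1] NOT false = true
[1.1.1] NOT true = false
[1.1.2.1] false OR true = true
[1.1.2] NOT true = false
[1.1] false AND false = false
[1.2.1.1] true AND true = true
[1.2.1] NOT true = false
[1.2.2] true OR true = true
[1.2] exactly-one(false, true) = true
[1] false OR true = true
[2.1] false AND true AND true = false
[2.2.2] true AND false = false
[2.2] true AND false = false
[2.3] false AND true AND false = false
[2] false OR false OR false = false
[3] false → true (antecedent false ⇒ implication holds) = true
[root] true AND false AND true = false
Overall: false → dropped

Dropped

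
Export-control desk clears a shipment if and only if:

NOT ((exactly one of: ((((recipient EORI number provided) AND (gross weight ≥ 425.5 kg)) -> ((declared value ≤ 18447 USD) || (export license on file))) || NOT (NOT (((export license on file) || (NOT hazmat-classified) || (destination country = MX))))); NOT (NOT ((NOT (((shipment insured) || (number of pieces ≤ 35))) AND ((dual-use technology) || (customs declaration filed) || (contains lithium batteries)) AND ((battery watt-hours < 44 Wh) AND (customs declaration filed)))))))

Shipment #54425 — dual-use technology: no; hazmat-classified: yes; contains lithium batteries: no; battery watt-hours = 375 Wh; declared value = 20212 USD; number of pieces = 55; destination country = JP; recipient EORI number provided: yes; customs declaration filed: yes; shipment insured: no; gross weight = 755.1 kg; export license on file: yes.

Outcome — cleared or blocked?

Blocked

Atomic conditions:
  recipient EORI number provided: yes → true
  gross weight ≥ 425.5 kg: 755.1 ≥ 425.5 is true
  declared value ≤ 18447 USD: 20212 ≤ 18447 is false
  export license on file: yes → true
  NOT hazmat-classified: yes → false
  destination country = MX: JP == MX is false
  shipment insured: no → false
  number of pieces ≤ 35: 55 ≤ 35 is false
  dual-use technology: no → false
  customs declaration filed: yes → true
  contains lithium batteries: no → false
  battery watt-hours < 44 Wh: 375 < 44 is false
Combine:
[1.1.1.1] true AND true = true
[1.1.1.2] false OR true = true
[1.1.1] true → true = true
[1.1.2.1.1] true OR false OR false = true
[1.1.2.1] NOT true = false
[1.1.2] NOT false = true
[1.1] true OR true = true
[1.2.1.1.1.1] false OR false = false
[1.2.1.1.1] NOT false = true
[1.2.1.1.2] false OR true OR false = true
[1.2.1.1.3] false AND true = false
[1.2.1.1] true AND true AND false = false
[1.2.1] NOT false = true
[1.2] NOT true = false
[1] exactly-one(true, false) = true
[root] NOT true = false
Overall: false → blocked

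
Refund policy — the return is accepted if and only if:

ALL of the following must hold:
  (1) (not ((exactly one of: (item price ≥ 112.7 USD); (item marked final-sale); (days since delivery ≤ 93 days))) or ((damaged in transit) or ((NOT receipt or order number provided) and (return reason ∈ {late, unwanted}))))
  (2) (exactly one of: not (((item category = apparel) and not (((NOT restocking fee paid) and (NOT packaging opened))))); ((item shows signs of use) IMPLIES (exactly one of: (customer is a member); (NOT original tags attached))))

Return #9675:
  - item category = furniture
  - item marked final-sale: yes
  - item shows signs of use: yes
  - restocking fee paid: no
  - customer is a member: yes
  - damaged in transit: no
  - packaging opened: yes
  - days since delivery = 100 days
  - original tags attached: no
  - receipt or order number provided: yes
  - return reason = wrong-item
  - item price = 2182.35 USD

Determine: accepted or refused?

Atomic conditions:
  item price ≥ 112.7 USD: 2182.35 ≥ 112.7 is true
  item marked final-sale: yes → true
  days since delivery ≤ 93 days: 100 ≤ 93 is false
  damaged in transit: no → false
  NOT receipt or order number provided: yes → false
  return reason ∈ {late, unwanted}: wrong-item is not in the set → false
  item category = apparel: furniture == apparel is false
  NOT restocking fee paid: no → true
  NOT packaging opened: yes → false
  item shows signs of use: yes → true
  customer is a member: yes → true
  NOT original tags attached: no → true
Combine:
[1.1.1] exactly-one(true, true, false) = false
[1.1] NOT false = true
[1.2.2] false AND false = false
[1.2] false OR false = false
[1] true OR false = true
[2.1.1.2.1] true AND false = false
[2.1.1.2] NOT false = true
[2.1.1] false AND true = false
[2.1] NOT false = true
[2.2.2] exactly-one(true, true) = false
[2.2] true → false = false
[2] exactly-one(true, false) = true
[root] true AND true = true
Overall: true → accepted

Accepted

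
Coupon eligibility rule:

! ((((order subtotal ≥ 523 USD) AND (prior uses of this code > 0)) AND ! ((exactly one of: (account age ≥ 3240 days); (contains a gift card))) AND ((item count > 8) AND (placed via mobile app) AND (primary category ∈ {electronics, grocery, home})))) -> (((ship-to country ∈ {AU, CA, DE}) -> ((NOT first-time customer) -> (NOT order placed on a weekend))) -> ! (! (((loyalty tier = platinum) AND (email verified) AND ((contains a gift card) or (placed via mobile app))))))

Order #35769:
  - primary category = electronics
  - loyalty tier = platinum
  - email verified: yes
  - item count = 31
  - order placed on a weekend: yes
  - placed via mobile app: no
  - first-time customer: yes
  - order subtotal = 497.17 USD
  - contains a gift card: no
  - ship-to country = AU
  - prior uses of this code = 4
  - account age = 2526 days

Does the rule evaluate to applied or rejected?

Rejected

Atomic conditions:
  order subtotal ≥ 523 USD: 497.17 ≥ 523 is false
  prior uses of this code > 0: 4 > 0 is true
  account age ≥ 3240 days: 2526 ≥ 3240 is false
  contains a gift card: no → false
  item count > 8: 31 > 8 is true
  placed via mobile app: no → false
  primary category ∈ {electronics, grocery, home}: electronics is in the set → true
  ship-to country ∈ {AU, CA, DE}: AU is in the set → true
  NOT first-time customer: yes → false
  NOT order placed on a weekend: yes → false
  loyalty tier = platinum: platinum == platinum is true
  email verified: yes → true
Combine:
[1.1.1] false AND true = false
[1.1.2.1] exactly-one(false, false) = false
[1.1.2] NOT false = true
[1.1.3] true AND false AND true = false
[1.1] false AND true AND false = false
[1] NOT false = true
[2.1.2] false → false (antecedent false ⇒ implication holds) = true
[2.1] true → true = true
[2.2.1.1.3] false OR false = false
[2.2.1.1] true AND true AND false = false
[2.2.1] NOT false = true
[2.2] NOT true = false
[2] true → false = false
[root] true → false = false
Overall: false → rejected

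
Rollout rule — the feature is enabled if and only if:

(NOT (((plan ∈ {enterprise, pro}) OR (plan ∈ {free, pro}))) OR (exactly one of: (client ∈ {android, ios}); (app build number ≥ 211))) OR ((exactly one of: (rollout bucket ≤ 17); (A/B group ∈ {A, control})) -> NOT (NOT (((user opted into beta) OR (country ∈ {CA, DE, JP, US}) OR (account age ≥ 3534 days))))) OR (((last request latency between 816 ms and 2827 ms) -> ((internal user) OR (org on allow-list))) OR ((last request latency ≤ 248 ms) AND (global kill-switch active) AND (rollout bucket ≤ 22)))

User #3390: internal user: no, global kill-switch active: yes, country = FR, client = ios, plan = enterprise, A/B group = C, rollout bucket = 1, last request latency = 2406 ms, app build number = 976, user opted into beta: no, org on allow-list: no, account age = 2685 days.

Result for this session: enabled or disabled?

Atomic conditions:
  plan ∈ {enterprise, pro}: enterprise is in the set → true
  plan ∈ {free, pro}: enterprise is not in the set → false
  client ∈ {android, ios}: ios is in the set → true
  app build number ≥ 211: 976 ≥ 211 is true
  rollout bucket ≤ 17: 1 ≤ 17 is true
  A/B group ∈ {A, control}: C is not in the set → false
  user opted into beta: no → false
  country ∈ {CA, DE, JP, US}: FR is not in the set → false
  account age ≥ 3534 days: 2685 ≥ 3534 is false
  last request latency between 816 ms and 2827 ms: 2406 in [816, 2827] is true
  internal user: no → false
  org on allow-list: no → false
  last request latency ≤ 248 ms: 2406 ≤ 248 is false
  global kill-switch active: yes → true
  rollout bucket ≤ 22: 1 ≤ 22 is true
Combine:
[1.1.1] true OR false = true
[1.1] NOT true = false
[1.2] exactly-one(true, true) = false
[1] false OR false = false
[2.1] exactly-one(true, false) = true
[2.2.1.1] false OR false OR false = false
[2.2.1] NOT false = true
[2.2] NOT true = false
[2] true → false = false
[3.1.2] false OR false = false
[3.1] true → false = false
[3.2] false AND true AND true = false
[3] false OR false = false
[root] false OR false OR false = false
Overall: false → disabled

Disabled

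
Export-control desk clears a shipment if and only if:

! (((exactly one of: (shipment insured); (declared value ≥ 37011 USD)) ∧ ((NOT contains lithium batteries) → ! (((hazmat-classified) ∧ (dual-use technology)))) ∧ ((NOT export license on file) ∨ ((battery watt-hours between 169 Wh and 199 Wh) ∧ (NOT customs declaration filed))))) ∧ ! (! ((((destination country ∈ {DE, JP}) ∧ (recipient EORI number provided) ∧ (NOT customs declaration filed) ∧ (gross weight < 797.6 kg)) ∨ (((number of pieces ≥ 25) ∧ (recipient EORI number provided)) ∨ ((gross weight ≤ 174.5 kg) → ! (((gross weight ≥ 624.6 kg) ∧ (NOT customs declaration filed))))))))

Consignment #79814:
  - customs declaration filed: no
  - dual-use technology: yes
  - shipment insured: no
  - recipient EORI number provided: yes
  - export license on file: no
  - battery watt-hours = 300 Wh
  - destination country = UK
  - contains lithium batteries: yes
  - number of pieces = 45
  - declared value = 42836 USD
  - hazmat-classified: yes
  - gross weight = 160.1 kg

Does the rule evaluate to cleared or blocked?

Blocked

Atomic conditions:
  shipment insured: no → false
  declared value ≥ 37011 USD: 42836 ≥ 37011 is true
  NOT contains lithium batteries: yes → false
  hazmat-classified: yes → true
  dual-use technology: yes → true
  NOT export license on file: no → true
  battery watt-hours between 169 Wh and 199 Wh: 300 in [169, 199] is false
  NOT customs declaration filed: no → true
  destination country ∈ {DE, JP}: UK is not in the set → false
  recipient EORI number provided: yes → true
  gross weight < 797.6 kg: 160.1 < 797.6 is true
  number of pieces ≥ 25: 45 ≥ 25 is true
  gross weight ≤ 174.5 kg: 160.1 ≤ 174.5 is true
  gross weight ≥ 624.6 kg: 160.1 ≥ 624.6 is false
Combine:
[1.1.1] exactly-one(false, true) = true
[1.1.2.2.1] true AND true = true
[1.1.2.2] NOT true = false
[1.1.2] false → false (antecedent false ⇒ implication holds) = true
[1.1.3.2] false AND true = false
[1.1.3] true OR false = true
[1.1] true AND true AND true = true
[1] NOT true = false
[2.1.1.1] false AND true AND true AND true = false
[2.1.1.2.1] true AND true = true
[2.1.1.2.2.2.1] false AND true = false
[2.1.1.2.2.2] NOT false = true
[2.1.1.2.2] true → true = true
[2.1.1.2] true OR true = true
[2.1.1] false OR true = true
[2.1] NOT true = false
[2] NOT false = true
[root] false AND true = false
Overall: false → blocked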